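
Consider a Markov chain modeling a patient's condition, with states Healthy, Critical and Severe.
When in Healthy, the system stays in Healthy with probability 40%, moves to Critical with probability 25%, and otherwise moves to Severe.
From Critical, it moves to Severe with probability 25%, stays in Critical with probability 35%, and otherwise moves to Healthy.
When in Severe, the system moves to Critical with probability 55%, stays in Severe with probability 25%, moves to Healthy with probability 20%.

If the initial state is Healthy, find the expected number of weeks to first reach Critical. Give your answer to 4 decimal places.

Let t(s) be the expected number of weeks to first reach Critical from state s, with t(Critical) = 0. Conditioning on the first week:
t(Healthy) = 1 + 0.4·t(Healthy) + 0.35·t(Severe)
t(Severe) = 1 + 0.2·t(Healthy) + 0.25·t(Severe)
Solving: t(Healthy) = 2.8947, t(Severe) = 2.1053.
Expected weeks from Healthy to Critical: 2.8947.

2.8947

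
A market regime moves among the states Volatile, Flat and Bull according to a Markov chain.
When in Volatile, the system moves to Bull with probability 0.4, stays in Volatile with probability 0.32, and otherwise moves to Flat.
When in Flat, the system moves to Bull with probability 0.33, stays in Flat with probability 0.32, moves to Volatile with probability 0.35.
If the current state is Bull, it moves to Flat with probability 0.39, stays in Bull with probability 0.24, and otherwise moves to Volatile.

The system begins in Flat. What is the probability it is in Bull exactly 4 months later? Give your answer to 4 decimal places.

0.3250

Propagate the distribution vector 4 months from Flat.
After 0 months: (0.0000, 1.0000, 0.0000)
After 1 month: (0.3500, 0.3200, 0.3300)
After 2 months: (0.3461, 0.3291, 0.3248)
After 3 months: (0.3461, 0.3289, 0.3250)
After 4 months: (0.3461, 0.3289, 0.3250)
P(in Bull after 4 months) = 0.3250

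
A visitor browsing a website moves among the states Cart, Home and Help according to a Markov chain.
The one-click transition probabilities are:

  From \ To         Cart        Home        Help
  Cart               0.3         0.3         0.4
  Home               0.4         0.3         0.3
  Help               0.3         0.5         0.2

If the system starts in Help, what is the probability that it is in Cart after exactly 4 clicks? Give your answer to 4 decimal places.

Propagate the distribution vector 4 clicks from Help.
After 0 clicks: (0.0000, 0.0000, 1.0000)
After 1 click: (0.3000, 0.5000, 0.2000)
After 2 clicks: (0.3500, 0.3400, 0.3100)
After 3 clicks: (0.3340, 0.3620, 0.3040)
After 4 clicks: (0.3362, 0.3608, 0.3030)
P(in Cart after 4 clicks) = 0.3362

0.3362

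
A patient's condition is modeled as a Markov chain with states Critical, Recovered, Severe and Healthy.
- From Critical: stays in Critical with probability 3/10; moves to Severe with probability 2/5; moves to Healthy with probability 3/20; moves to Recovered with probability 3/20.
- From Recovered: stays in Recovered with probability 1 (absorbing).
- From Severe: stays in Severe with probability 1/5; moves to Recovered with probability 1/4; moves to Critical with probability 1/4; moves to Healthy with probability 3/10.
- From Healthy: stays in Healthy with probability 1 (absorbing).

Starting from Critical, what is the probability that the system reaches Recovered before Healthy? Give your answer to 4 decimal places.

Let h(s) be the probability of absorption at Recovered starting from transient state s. Then h(Recovered) = 1 and h(Healthy) = 0. By first-step analysis:
h(Critical) = 0.3·h(Critical) + 0.15·1 + 0.4·h(Severe) + 0.15·0
h(Severe) = 0.25·h(Critical) + 0.25·1 + 0.2·h(Severe) + 0.3·0
Solving: h(Critical) = 0.4783, h(Severe) = 0.4620.
Starting from Critical, the probability is 0.4783.

0.4783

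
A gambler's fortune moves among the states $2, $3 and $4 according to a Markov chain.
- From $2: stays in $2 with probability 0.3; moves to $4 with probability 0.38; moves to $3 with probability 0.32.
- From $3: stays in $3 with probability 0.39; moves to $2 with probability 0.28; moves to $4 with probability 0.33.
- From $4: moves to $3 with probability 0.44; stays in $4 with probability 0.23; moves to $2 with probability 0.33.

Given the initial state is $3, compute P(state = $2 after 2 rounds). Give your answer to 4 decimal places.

0.3021

Sum over the intermediate state after 1 round:
P = P($3→$2)·P($2→$2) + P($3→$3)·P($3→$2) + P($3→$4)·P($4→$2)
  = 0.28×0.3 + 0.39×0.28 + 0.33×0.33
  = 0.0840 + 0.1092 + 0.1089 = 0.3021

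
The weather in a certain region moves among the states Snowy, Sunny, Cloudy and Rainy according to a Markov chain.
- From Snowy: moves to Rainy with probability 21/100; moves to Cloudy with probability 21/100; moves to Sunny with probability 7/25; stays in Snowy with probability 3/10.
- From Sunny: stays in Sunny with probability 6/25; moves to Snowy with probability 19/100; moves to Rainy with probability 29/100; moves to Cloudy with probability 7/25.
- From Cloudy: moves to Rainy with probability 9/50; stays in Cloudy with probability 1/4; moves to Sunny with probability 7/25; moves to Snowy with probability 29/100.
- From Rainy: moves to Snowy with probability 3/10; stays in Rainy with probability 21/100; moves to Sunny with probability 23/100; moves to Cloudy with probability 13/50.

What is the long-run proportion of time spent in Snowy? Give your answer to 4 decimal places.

0.2691

Let the stationary distribution be π with π = πP and π_1 + π_2 + π_3 + π_4 = 1.
π_1 = 0.3·π_1 + 0.19·π_2 + 0.29·π_3 + 0.3·π_4
π_2 = 0.28·π_1 + 0.24·π_2 + 0.28·π_3 + 0.23·π_4
π_3 = 0.21·π_1 + 0.28·π_2 + 0.25·π_3 + 0.26·π_4
Solving with the normalization constraint gives π = (0.2691, 0.2585, 0.2492, 0.2232).
So the stationary probability of Snowy is 0.2691.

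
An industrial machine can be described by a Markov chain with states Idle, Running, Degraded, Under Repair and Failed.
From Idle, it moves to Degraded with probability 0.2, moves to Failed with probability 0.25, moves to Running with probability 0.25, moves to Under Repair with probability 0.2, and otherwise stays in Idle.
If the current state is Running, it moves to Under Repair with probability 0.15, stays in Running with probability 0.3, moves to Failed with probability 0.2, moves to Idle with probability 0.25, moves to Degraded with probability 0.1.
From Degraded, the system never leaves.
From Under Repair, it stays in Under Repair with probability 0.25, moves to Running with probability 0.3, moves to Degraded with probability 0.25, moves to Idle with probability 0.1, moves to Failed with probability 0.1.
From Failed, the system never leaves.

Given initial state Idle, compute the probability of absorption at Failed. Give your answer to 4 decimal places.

Let h(s) be the probability of absorption at Failed starting from transient state s. Then h(Failed) = 1 and h(Degraded) = 0. By first-step analysis:
h(Idle) = 0.1·h(Idle) + 0.25·h(Running) + 0.2·0 + 0.2·h(Under Repair) + 0.25·1
h(Running) = 0.25·h(Idle) + 0.3·h(Running) + 0.1·0 + 0.15·h(Under Repair) + 0.2·1
h(Under Repair) = 0.1·h(Idle) + 0.3·h(Running) + 0.25·0 + 0.25·h(Under Repair) + 0.1·1
Solving: h(Idle) = 0.5314, h(Running) = 0.5679, h(Under Repair) = 0.4314.
Starting from Idle, the probability is 0.5314.

0.5314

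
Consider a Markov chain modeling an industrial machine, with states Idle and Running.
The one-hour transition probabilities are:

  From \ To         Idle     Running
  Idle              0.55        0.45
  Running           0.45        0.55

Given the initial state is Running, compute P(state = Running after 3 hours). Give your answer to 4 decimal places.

Propagate the distribution vector 3 hours from Running.
After 0 hours: (0.0000, 1.0000)
After 1 hour: (0.4500, 0.5500)
After 2 hours: (0.4950, 0.5050)
After 3 hours: (0.4995, 0.5005)
P(in Running after 3 hours) = 0.5005

0.5005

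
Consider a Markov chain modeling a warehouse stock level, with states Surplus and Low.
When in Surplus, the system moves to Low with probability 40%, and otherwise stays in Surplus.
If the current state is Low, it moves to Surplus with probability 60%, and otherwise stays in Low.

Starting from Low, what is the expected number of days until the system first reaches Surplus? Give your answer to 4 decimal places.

1.6667

Let t(s) be the expected number of days to first reach Surplus from state s, with t(Surplus) = 0. Conditioning on the first day:
t(Low) = 1 + 0.4·t(Low)
Solving: t(Low) = 1.6667.
Expected days from Low to Surplus: 1.6667.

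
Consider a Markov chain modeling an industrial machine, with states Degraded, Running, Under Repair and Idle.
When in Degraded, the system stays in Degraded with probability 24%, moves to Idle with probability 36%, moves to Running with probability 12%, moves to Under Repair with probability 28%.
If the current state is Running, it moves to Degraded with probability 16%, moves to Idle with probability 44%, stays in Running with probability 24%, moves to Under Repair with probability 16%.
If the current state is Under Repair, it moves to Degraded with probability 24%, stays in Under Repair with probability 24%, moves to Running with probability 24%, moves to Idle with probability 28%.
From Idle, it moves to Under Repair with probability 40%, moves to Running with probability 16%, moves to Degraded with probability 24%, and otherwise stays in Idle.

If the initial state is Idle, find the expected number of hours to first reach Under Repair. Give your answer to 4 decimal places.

Let t(s) be the expected number of hours to first reach Under Repair from state s, with t(Under Repair) = 0. Conditioning on the first hour:
t(Degraded) = 1 + 0.24·t(Degraded) + 0.12·t(Running) + 0.36·t(Idle)
t(Running) = 1 + 0.16·t(Degraded) + 0.24·t(Running) + 0.44·t(Idle)
t(Idle) = 1 + 0.24·t(Degraded) + 0.16·t(Running) + 0.2·t(Idle)
Solving: t(Degraded) = 3.3291, t(Running) = 3.7531, t(Idle) = 2.9994.
Expected hours from Idle to Under Repair: 2.9994.

2.9994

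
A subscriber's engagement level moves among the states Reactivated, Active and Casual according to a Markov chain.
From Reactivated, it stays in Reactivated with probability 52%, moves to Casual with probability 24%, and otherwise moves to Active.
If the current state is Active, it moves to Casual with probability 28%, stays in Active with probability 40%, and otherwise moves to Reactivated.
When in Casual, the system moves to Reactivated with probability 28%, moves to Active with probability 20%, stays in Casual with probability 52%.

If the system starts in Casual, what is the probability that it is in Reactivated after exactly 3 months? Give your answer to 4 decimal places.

0.3753

Propagate the distribution vector 3 months from Casual.
After 0 months: (0.0000, 0.0000, 1.0000)
After 1 month: (0.2800, 0.2000, 0.5200)
After 2 months: (0.3552, 0.2512, 0.3936)
After 3 months: (0.3753, 0.2644, 0.3603)
P(in Reactivated after 3 months) = 0.3753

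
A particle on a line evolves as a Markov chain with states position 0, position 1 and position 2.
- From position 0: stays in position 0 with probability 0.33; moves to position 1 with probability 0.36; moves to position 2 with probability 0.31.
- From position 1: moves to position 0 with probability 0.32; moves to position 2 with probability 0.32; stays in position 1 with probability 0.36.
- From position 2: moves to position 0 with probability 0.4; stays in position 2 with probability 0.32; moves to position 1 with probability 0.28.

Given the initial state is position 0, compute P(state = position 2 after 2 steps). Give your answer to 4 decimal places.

0.3167

Sum over the intermediate state after 1 step:
P = P(position 0→position 0)·P(position 0→position 2) + P(position 0→position 1)·P(position 1→position 2) + P(position 0→position 2)·P(position 2→position 2)
  = 0.33×0.31 + 0.36×0.32 + 0.31×0.32
  = 0.1023 + 0.1152 + 0.0992 = 0.3167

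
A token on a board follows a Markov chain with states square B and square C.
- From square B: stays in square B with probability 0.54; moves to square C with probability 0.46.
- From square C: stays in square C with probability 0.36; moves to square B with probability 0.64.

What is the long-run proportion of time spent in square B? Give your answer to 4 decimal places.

Let the stationary distribution be π with π = πP and π_1 + π_2 = 1.
π_1 = 0.54·π_1 + 0.64·π_2
Solving with the normalization constraint gives π = (0.5818, 0.4182).
So the stationary probability of square B is 0.5818.

0.5818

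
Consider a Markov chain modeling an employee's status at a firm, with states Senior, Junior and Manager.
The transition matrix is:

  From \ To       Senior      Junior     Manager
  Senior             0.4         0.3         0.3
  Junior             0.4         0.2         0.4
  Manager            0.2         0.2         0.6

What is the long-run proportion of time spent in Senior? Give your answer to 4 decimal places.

0.3077

Let the stationary distribution be π with π = πP and π_1 + π_2 + π_3 = 1.
π_1 = 0.4·π_1 + 0.4·π_2 + 0.2·π_3
π_2 = 0.3·π_1 + 0.2·π_2 + 0.2·π_3
Solving with the normalization constraint gives π = (0.3077, 0.2308, 0.4615).
So the stationary probability of Senior is 0.3077.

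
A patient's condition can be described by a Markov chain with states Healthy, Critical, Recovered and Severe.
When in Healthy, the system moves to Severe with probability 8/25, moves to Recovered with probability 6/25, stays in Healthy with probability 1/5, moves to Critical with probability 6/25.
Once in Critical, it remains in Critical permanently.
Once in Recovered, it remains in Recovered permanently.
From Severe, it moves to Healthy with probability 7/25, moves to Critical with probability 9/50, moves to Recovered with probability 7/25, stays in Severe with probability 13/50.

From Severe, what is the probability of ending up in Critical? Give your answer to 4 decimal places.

Let h(s) be the probability of absorption at Critical starting from transient state s. Then h(Critical) = 1 and h(Recovered) = 0. By first-step analysis:
h(Healthy) = 0.2·h(Healthy) + 0.24·1 + 0.24·0 + 0.32·h(Severe)
h(Severe) = 0.28·h(Healthy) + 0.18·1 + 0.28·0 + 0.26·h(Severe)
Solving: h(Healthy) = 0.4682, h(Severe) = 0.4204.
Starting from Severe, the probability is 0.4204.

0.4204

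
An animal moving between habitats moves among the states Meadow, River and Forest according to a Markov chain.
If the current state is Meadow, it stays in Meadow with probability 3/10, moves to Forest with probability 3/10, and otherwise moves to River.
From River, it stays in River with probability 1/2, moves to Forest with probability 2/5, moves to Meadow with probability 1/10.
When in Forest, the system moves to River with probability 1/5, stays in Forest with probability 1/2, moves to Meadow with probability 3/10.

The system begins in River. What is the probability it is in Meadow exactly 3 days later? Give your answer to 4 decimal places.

0.2260

Propagate the distribution vector 3 days from River.
After 0 days: (0.0000, 1.0000, 0.0000)
After 1 day: (0.1000, 0.5000, 0.4000)
After 2 days: (0.2000, 0.3700, 0.4300)
After 3 days: (0.2260, 0.3510, 0.4230)
P(in Meadow after 3 days) = 0.2260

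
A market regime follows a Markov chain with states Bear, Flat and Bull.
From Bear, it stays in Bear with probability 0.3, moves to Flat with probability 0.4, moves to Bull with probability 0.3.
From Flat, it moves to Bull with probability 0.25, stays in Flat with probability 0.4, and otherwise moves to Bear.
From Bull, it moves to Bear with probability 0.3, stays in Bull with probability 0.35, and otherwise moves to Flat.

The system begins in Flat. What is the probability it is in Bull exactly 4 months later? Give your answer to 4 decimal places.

Propagate the distribution vector 4 months from Flat.
After 0 months: (0.0000, 1.0000, 0.0000)
After 1 month: (0.3500, 0.4000, 0.2500)
After 2 months: (0.3200, 0.3875, 0.2925)
After 3 months: (0.3194, 0.3854, 0.2953)
After 4 months: (0.3193, 0.3852, 0.2955)
P(in Bull after 4 months) = 0.2955

0.2955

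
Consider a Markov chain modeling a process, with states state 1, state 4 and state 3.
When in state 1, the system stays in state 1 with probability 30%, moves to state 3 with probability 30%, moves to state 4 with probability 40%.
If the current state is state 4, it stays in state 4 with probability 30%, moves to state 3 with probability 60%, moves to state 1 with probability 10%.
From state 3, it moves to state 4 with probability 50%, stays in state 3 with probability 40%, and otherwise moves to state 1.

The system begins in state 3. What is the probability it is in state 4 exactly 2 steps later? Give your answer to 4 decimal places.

0.3900

Sum over the intermediate state after 1 step:
P = P(state 3→state 1)·P(state 1→state 4) + P(state 3→state 4)·P(state 4→state 4) + P(state 3→state 3)·P(state 3→state 4)
  = 0.1×0.4 + 0.5×0.3 + 0.4×0.5
  = 0.0400 + 0.1500 + 0.2000 = 0.3900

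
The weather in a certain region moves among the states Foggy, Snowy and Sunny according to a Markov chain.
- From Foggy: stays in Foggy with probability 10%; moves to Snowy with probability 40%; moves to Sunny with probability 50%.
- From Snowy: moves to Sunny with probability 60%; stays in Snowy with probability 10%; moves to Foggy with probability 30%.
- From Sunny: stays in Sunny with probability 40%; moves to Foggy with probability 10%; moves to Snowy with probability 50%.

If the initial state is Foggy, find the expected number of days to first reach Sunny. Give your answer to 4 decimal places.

1.8841

Let t(s) be the expected number of days to first reach Sunny from state s, with t(Sunny) = 0. Conditioning on the first day:
t(Foggy) = 1 + 0.1·t(Foggy) + 0.4·t(Snowy)
t(Snowy) = 1 + 0.3·t(Foggy) + 0.1·t(Snowy)
Solving: t(Foggy) = 1.8841, t(Snowy) = 1.7391.
Expected days from Foggy to Sunny: 1.8841.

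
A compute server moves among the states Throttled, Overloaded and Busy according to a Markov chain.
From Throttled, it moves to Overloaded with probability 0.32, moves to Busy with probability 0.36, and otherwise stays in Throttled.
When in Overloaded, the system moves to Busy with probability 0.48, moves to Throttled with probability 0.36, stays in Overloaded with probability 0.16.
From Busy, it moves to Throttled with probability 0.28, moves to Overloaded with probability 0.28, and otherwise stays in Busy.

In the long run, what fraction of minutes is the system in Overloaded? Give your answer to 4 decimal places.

0.2612

Let the stationary distribution be π with π = πP and π_1 + π_2 + π_3 = 1.
π_1 = 0.32·π_1 + 0.36·π_2 + 0.28·π_3
π_2 = 0.32·π_1 + 0.16·π_2 + 0.28·π_3
Solving with the normalization constraint gives π = (0.3134, 0.2612, 0.4254).
So the stationary probability of Overloaded is 0.2612.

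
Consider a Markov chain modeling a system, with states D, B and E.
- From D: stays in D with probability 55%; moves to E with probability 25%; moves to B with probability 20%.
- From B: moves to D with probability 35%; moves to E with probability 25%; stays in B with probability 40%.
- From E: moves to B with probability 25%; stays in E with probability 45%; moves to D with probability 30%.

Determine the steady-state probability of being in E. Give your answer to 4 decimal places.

0.3125

Let the stationary distribution be π with π = πP and π_1 + π_2 + π_3 = 1.
π_1 = 0.55·π_1 + 0.35·π_2 + 0.3·π_3
π_2 = 0.2·π_1 + 0.4·π_2 + 0.25·π_3
Solving with the normalization constraint gives π = (0.4180, 0.2695, 0.3125).
So the stationary probability of E is 0.3125.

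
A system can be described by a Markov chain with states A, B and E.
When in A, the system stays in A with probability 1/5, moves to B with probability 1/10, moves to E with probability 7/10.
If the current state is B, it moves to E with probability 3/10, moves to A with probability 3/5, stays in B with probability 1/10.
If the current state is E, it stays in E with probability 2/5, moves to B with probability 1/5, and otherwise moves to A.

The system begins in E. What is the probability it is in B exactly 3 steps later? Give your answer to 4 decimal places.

0.1500

Propagate the distribution vector 3 steps from E.
After 0 steps: (0.0000, 0.0000, 1.0000)
After 1 step: (0.4000, 0.2000, 0.4000)
After 2 steps: (0.3600, 0.1400, 0.5000)
After 3 steps: (0.3560, 0.1500, 0.4940)
P(in B after 3 steps) = 0.1500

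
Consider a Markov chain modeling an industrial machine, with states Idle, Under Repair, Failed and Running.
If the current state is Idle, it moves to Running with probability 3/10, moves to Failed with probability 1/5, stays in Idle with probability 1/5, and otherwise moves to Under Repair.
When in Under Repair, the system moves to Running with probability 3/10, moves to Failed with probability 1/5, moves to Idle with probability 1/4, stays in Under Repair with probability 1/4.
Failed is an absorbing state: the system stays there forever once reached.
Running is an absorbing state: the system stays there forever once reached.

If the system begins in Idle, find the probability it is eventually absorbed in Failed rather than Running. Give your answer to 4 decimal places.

Let h(s) be the probability of absorption at Failed starting from transient state s. Then h(Failed) = 1 and h(Running) = 0. By first-step analysis:
h(Idle) = 0.2·h(Idle) + 0.3·h(Under Repair) + 0.2·1 + 0.3·0
h(Under Repair) = 0.25·h(Idle) + 0.25·h(Under Repair) + 0.2·1 + 0.3·0
Solving: h(Idle) = 0.4000, h(Under Repair) = 0.4000.
Starting from Idle, the probability is 0.4000.

0.4000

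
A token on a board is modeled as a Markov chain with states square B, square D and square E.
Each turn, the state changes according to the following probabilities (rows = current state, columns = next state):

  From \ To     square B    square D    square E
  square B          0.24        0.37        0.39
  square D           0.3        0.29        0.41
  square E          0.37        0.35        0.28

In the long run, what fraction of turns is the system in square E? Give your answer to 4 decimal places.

0.3574

Let the stationary distribution be π with π = πP and π_1 + π_2 + π_3 = 1.
π_1 = 0.24·π_1 + 0.3·π_2 + 0.37·π_3
π_2 = 0.37·π_1 + 0.29·π_2 + 0.35·π_3
Solving with the normalization constraint gives π = (0.3066, 0.3360, 0.3574).
So the stationary probability of square E is 0.3574.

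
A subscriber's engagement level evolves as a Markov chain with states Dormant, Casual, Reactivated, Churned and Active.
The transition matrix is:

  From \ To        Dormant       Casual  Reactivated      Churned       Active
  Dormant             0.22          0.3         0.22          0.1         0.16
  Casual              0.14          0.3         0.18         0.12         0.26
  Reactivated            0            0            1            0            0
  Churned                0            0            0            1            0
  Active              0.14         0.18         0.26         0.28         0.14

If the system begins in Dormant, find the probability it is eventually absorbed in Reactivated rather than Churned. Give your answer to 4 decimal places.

Let h(s) be the probability of absorption at Reactivated starting from transient state s. Then h(Reactivated) = 1 and h(Churned) = 0. By first-step analysis:
h(Dormant) = 0.22·h(Dormant) + 0.3·h(Casual) + 0.22·1 + 0.1·0 + 0.16·h(Active)
h(Casual) = 0.14·h(Dormant) + 0.3·h(Casual) + 0.18·1 + 0.12·0 + 0.26·h(Active)
h(Active) = 0.14·h(Dormant) + 0.18·h(Casual) + 0.26·1 + 0.28·0 + 0.14·h(Active)
Solving: h(Dormant) = 0.6092, h(Casual) = 0.5726, h(Active) = 0.5214.
Starting from Dormant, the probability is 0.6092.

0.6092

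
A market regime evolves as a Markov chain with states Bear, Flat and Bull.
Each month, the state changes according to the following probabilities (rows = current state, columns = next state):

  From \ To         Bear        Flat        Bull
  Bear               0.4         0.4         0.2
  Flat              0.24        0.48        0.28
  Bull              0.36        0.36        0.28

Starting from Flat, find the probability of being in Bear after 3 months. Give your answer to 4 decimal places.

Propagate the distribution vector 3 months from Flat.
After 0 months: (0.0000, 1.0000, 0.0000)
After 1 month: (0.2400, 0.4800, 0.2800)
After 2 months: (0.3120, 0.4272, 0.2608)
After 3 months: (0.3212, 0.4237, 0.2550)
P(in Bear after 3 months) = 0.3212

0.3212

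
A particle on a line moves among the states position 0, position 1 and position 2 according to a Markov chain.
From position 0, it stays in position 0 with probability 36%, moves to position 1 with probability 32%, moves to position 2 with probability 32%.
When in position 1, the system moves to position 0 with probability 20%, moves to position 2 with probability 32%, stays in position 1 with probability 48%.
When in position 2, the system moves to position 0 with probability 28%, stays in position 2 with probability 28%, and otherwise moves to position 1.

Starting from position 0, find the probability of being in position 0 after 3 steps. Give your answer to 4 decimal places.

Propagate the distribution vector 3 steps from position 0.
After 0 steps: (1.0000, 0.0000, 0.0000)
After 1 step: (0.3600, 0.3200, 0.3200)
After 2 steps: (0.2832, 0.4096, 0.3072)
After 3 steps: (0.2699, 0.4224, 0.3077)
P(in position 0 after 3 steps) = 0.2699

0.2699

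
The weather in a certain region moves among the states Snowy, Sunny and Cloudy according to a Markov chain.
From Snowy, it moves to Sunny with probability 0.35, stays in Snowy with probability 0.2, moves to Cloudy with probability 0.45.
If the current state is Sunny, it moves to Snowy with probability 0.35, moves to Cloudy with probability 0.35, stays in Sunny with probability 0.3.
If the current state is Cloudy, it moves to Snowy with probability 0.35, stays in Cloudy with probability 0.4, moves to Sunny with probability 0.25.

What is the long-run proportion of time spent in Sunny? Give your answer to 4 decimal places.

Let the stationary distribution be π with π = πP and π_1 + π_2 + π_3 = 1.
π_1 = 0.2·π_1 + 0.35·π_2 + 0.35·π_3
π_2 = 0.35·π_1 + 0.3·π_2 + 0.25·π_3
Solving with the normalization constraint gives π = (0.3043, 0.2952, 0.4005).
So the stationary probability of Sunny is 0.2952.

0.2952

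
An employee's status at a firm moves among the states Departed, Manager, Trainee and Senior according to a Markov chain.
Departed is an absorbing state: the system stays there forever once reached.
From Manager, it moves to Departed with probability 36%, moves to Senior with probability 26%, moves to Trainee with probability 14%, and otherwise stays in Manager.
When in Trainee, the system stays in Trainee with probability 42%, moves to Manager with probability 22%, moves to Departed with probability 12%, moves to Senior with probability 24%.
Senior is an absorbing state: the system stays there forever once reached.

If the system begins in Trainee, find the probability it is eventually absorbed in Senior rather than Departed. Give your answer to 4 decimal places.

Let h(s) be the probability of absorption at Senior starting from transient state s. Then h(Senior) = 1 and h(Departed) = 0. By first-step analysis:
h(Manager) = 0.36·0 + 0.24·h(Manager) + 0.14·h(Trainee) + 0.26·1
h(Trainee) = 0.12·0 + 0.22·h(Manager) + 0.42·h(Trainee) + 0.24·1
Solving: h(Manager) = 0.4498, h(Trainee) = 0.5844.
Starting from Trainee, the probability is 0.5844.

0.5844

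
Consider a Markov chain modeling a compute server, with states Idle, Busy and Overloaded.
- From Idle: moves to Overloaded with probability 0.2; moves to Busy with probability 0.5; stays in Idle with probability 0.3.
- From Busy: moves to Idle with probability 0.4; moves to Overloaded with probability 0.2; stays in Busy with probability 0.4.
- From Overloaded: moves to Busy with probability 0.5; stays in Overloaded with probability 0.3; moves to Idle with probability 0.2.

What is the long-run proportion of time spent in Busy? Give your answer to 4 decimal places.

0.4545

Let the stationary distribution be π with π = πP and π_1 + π_2 + π_3 = 1.
π_1 = 0.3·π_1 + 0.4·π_2 + 0.2·π_3
π_2 = 0.5·π_1 + 0.4·π_2 + 0.5·π_3
Solving with the normalization constraint gives π = (0.3232, 0.4545, 0.2222).
So the stationary probability of Busy is 0.4545.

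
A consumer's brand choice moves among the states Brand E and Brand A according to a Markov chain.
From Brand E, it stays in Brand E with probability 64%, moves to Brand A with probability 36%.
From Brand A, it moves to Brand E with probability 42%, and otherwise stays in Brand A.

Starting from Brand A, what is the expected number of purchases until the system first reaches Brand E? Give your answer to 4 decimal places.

Let t(s) be the expected number of purchases to first reach Brand E from state s, with t(Brand E) = 0. Conditioning on the first purchase:
t(Brand A) = 1 + 0.58·t(Brand A)
Solving: t(Brand A) = 2.3810.
Expected purchases from Brand A to Brand E: 2.3810.

2.3810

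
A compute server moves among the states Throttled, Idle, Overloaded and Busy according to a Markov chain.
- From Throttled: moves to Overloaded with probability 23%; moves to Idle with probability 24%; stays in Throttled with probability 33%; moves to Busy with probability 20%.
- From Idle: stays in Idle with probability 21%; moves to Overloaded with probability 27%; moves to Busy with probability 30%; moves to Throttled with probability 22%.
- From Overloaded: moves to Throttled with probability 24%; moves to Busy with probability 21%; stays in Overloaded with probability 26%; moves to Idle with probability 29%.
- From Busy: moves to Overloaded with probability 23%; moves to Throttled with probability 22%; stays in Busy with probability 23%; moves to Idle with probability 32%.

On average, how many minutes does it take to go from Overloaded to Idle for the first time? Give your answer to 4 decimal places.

3.5286

Let t(s) be the expected number of minutes to first reach Idle from state s, with t(Idle) = 0. Conditioning on the first minute:
t(Throttled) = 1 + 0.33·t(Throttled) + 0.23·t(Overloaded) + 0.2·t(Busy)
t(Overloaded) = 1 + 0.24·t(Throttled) + 0.26·t(Overloaded) + 0.21·t(Busy)
t(Busy) = 1 + 0.22·t(Throttled) + 0.23·t(Overloaded) + 0.23·t(Busy)
Solving: t(Throttled) = 3.7238, t(Overloaded) = 3.5286, t(Busy) = 3.4166.
Expected minutes from Overloaded to Idle: 3.5286.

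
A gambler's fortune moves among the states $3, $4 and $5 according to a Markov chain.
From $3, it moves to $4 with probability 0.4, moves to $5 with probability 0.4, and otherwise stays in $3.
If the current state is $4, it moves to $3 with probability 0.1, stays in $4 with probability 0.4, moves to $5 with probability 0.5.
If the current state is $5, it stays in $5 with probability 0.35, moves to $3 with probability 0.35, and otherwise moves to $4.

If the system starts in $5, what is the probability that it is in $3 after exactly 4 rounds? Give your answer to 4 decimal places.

0.2265

Propagate the distribution vector 4 rounds from $5.
After 0 rounds: (0.0000, 0.0000, 1.0000)
After 1 round: (0.3500, 0.3000, 0.3500)
After 2 rounds: (0.2225, 0.3650, 0.4125)
After 3 rounds: (0.2254, 0.3588, 0.4159)
After 4 rounds: (0.2265, 0.3584, 0.4151)
P(in $3 after 4 rounds) = 0.2265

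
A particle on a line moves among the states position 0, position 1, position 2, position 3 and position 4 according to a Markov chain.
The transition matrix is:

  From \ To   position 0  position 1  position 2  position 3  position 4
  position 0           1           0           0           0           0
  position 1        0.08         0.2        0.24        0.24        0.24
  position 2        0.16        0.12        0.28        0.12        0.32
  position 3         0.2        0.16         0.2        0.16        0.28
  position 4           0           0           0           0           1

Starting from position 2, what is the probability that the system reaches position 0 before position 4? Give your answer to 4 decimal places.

Let h(s) be the probability of absorption at position 0 starting from transient state s. Then h(position 0) = 1 and h(position 4) = 0. By first-step analysis:
h(position 1) = 0.08·1 + 0.2·h(position 1) + 0.24·h(position 2) + 0.24·h(position 3) + 0.24·0
h(position 2) = 0.16·1 + 0.12·h(position 1) + 0.28·h(position 2) + 0.12·h(position 3) + 0.32·0
h(position 3) = 0.2·1 + 0.16·h(position 1) + 0.2·h(position 2) + 0.16·h(position 3) + 0.28·0
Solving: h(position 1) = 0.3149, h(position 2) = 0.3378, h(position 3) = 0.3785.
Starting from position 2, the probability is 0.3378.

0.3378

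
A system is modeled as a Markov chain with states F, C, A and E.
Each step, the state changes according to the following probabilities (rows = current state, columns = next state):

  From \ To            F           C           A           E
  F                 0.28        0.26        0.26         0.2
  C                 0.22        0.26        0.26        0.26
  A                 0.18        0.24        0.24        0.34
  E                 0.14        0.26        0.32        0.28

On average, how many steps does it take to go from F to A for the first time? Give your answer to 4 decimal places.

Let t(s) be the expected number of steps to first reach A from state s, with t(A) = 0. Conditioning on the first step:
t(F) = 1 + 0.28·t(F) + 0.26·t(C) + 0.2·t(E)
t(C) = 1 + 0.22·t(F) + 0.26·t(C) + 0.26·t(E)
t(E) = 1 + 0.14·t(F) + 0.26·t(C) + 0.28·t(E)
Solving: t(F) = 3.6488, t(C) = 3.6345, t(E) = 3.4109.
Expected steps from F to A: 3.6488.

3.6488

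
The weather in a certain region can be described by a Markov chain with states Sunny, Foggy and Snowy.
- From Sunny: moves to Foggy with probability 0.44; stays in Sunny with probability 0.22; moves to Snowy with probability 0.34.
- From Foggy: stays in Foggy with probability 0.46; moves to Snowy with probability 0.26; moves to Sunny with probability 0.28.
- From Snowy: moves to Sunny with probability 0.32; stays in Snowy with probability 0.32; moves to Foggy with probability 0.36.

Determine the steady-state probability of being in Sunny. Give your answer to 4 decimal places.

0.2755

Let the stationary distribution be π with π = πP and π_1 + π_2 + π_3 = 1.
π_1 = 0.22·π_1 + 0.28·π_2 + 0.32·π_3
π_2 = 0.44·π_1 + 0.46·π_2 + 0.36·π_3
Solving with the normalization constraint gives π = (0.2755, 0.4245, 0.3000).
So the stationary probability of Sunny is 0.2755.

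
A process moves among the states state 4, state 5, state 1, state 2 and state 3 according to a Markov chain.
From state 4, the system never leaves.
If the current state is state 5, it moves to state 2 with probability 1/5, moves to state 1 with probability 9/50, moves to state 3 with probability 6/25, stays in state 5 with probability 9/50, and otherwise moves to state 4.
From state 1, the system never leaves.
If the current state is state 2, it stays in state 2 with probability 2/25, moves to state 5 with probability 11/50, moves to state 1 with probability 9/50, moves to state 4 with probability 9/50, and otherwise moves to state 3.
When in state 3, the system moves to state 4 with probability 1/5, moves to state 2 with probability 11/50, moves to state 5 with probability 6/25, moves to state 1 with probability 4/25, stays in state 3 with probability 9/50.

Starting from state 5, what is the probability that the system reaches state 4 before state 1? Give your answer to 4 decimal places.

Let h(s) be the probability of absorption at state 4 starting from transient state s. Then h(state 4) = 1 and h(state 1) = 0. By first-step analysis:
h(state 5) = 0.2·1 + 0.18·h(state 5) + 0.18·0 + 0.2·h(state 2) + 0.24·h(state 3)
h(state 2) = 0.18·1 + 0.22·h(state 5) + 0.18·0 + 0.08·h(state 2) + 0.34·h(state 3)
h(state 3) = 0.2·1 + 0.24·h(state 5) + 0.16·0 + 0.22·h(state 2) + 0.18·h(state 3)
Solving: h(state 5) = 0.5286, h(state 2) = 0.5210, h(state 3) = 0.5384.
Starting from state 5, the probability is 0.5286.

0.5286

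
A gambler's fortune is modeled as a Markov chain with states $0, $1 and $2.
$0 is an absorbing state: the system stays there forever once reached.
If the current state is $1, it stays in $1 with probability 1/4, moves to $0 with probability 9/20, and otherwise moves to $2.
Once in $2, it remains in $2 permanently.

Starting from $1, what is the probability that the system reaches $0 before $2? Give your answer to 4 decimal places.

0.6000

Let h(s) be the probability of absorption at $0 starting from transient state s. Then h($0) = 1 and h($2) = 0. By first-step analysis:
h($1) = 0.45·1 + 0.25·h($1) + 0.3·0
Solving: h($1) = 0.6000.
Starting from $1, the probability is 0.6000.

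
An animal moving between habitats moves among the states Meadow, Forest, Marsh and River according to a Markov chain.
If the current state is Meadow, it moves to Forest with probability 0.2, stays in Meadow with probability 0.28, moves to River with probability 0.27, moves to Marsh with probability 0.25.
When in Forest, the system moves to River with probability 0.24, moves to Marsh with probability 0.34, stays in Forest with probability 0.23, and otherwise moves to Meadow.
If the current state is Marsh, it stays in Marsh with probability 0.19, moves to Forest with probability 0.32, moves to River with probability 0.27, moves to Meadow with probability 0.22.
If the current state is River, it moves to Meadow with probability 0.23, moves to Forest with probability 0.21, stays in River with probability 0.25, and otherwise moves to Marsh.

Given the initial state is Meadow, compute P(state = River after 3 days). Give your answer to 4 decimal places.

0.2577

Propagate the distribution vector 3 days from Meadow.
After 0 days: (1.0000, 0.0000, 0.0000, 0.0000)
After 1 day: (0.2800, 0.2000, 0.2500, 0.2700)
After 2 days: (0.2335, 0.2387, 0.2692, 0.2586)
After 3 days: (0.2294, 0.2421, 0.2708, 0.2577)
P(in River after 3 days) = 0.2577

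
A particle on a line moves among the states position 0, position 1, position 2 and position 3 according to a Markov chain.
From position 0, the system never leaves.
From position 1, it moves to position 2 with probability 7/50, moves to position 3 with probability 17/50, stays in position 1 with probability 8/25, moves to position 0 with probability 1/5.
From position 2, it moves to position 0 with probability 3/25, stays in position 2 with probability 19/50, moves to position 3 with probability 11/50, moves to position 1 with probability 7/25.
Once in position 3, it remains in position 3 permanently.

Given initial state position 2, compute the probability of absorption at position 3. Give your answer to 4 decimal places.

0.6402

Let h(s) be the probability of absorption at position 3 starting from transient state s. Then h(position 3) = 1 and h(position 0) = 0. By first-step analysis:
h(position 1) = 0.2·0 + 0.32·h(position 1) + 0.14·h(position 2) + 0.34·1
h(position 2) = 0.12·0 + 0.28·h(position 1) + 0.38·h(position 2) + 0.22·1
Solving: h(position 1) = 0.6318, h(position 2) = 0.6402.
Starting from position 2, the probability is 0.6402.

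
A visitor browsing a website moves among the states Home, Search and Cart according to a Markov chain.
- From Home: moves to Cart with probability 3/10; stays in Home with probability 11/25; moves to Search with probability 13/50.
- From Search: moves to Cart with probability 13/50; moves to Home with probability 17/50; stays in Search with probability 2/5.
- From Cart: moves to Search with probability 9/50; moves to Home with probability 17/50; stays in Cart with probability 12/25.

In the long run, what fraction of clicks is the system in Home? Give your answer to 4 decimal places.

0.3778

Let the stationary distribution be π with π = πP and π_1 + π_2 + π_3 = 1.
π_1 = 0.44·π_1 + 0.34·π_2 + 0.34·π_3
π_2 = 0.26·π_1 + 0.4·π_2 + 0.18·π_3
Solving with the normalization constraint gives π = (0.3778, 0.2695, 0.3527).
So the stationary probability of Home is 0.3778.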